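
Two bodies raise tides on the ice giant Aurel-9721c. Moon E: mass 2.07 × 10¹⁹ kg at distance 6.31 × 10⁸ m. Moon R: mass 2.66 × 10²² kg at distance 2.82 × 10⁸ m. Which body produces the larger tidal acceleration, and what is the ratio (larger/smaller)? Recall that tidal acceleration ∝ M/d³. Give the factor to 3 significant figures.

Compare M/d³ for the two perturbers:
Moon E: (2.07 × 10¹⁹) / (6.31 × 10⁸)³ = 8.239 × 10⁻⁸
Moon R: (2.66 × 10²²) / (2.82 × 10⁸)³ = 1.186 × 10⁻³
Ratio (larger/smaller) = 14400

Moon R, by a factor of ≈ 14400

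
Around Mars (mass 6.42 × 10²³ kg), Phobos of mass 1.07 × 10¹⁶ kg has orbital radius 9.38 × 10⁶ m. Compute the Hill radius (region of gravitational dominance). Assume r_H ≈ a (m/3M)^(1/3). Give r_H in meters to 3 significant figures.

1.66 × 10⁴ m

r_H ≈ a (m/3M)^(1/3)
    = (9.38 × 10⁶) × (1.07 × 10¹⁶ / (3 × 6.42 × 10²³))^(1/3)
    = 1.66 × 10⁴ m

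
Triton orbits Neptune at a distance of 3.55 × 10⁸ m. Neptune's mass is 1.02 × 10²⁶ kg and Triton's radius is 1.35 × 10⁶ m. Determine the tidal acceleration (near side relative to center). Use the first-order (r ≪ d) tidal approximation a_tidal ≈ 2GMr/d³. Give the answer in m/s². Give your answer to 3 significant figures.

4.11 × 10⁻⁴ m/s²

Δg = 2GMr/d³
   = 2 × (6.674 × 10⁻¹¹) × (1.02 × 10²⁶) × (1.35 × 10⁶) / (3.55 × 10⁸)³
   = 4.11 × 10⁻⁴ m/s²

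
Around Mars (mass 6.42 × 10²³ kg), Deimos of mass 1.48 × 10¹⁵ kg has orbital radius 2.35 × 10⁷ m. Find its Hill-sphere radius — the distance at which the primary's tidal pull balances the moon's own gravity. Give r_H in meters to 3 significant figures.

2.15 × 10⁴ m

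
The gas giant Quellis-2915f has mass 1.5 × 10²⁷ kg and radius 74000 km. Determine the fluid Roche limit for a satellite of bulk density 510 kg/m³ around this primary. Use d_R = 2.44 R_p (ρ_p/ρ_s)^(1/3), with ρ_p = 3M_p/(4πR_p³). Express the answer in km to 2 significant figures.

2.2 × 10⁵ km

ρ_p = 3M_p/(4πR_p³) = 3 × (1.5 × 10²⁷) / (4π × (7.4 × 10⁷ m)³) = 880 kg/m³
d_R = 2.44 × 74000 km × (880/510)^(1/3)
    = 2.2 × 10⁵ km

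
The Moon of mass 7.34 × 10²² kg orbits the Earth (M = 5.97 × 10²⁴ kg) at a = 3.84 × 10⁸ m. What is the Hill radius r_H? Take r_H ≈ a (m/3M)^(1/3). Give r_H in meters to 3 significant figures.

6.15 × 10⁷ m

r_H ≈ a (m/3M)^(1/3)
    = (3.84 × 10⁸) × (7.34 × 10²² / (3 × 5.97 × 10²⁴))^(1/3)
    = 6.15 × 10⁷ m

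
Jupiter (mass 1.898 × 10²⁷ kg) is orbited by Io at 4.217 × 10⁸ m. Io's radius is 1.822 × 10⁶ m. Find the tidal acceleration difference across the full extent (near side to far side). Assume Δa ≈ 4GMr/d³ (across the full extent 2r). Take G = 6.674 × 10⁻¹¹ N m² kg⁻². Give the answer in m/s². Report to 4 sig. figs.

1.231 × 10⁻² m/s²

The field gradient is 2GM/d³; across the full diameter 2r the difference is 4GMr/d³.
Δa = 4GMr/d³
   = 4 × (6.674 × 10⁻¹¹) × (1.898 × 10²⁷) × (1.822 × 10⁶) / (4.217 × 10⁸)³
   = 1.231 × 10⁻² m/s²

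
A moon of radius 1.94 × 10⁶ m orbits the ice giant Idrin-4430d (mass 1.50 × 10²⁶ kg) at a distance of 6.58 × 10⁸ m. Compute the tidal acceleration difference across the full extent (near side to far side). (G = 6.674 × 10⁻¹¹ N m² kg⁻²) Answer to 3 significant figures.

2.73 × 10⁻⁴ m/s²

Δa = 4GMr/d³
   = 4 × (6.674 × 10⁻¹¹) × (1.50 × 10²⁶) × (1.94 × 10⁶) / (6.58 × 10⁸)³
   = 2.73 × 10⁻⁴ m/s²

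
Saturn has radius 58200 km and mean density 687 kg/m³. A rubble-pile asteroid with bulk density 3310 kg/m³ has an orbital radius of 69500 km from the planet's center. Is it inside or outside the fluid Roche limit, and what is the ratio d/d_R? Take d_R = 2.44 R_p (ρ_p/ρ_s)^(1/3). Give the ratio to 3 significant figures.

inside; d/d_R ≈ 0.827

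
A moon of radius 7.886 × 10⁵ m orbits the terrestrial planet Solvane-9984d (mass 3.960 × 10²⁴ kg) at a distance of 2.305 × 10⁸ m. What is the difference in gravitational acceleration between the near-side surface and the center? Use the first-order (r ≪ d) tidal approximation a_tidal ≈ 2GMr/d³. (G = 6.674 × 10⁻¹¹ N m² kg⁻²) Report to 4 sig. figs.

The tidal stretch is the gradient of GM/d² times the body's extent r, hence the 1/d³ dependence.
Δg = 2GMr/d³
   = 2 × (6.674 × 10⁻¹¹) × (3.960 × 10²⁴) × (7.886 × 10⁵) / (2.305 × 10⁸)³
   = 3.404 × 10⁻⁵ m/s²

3.404 × 10⁻⁵ m/s²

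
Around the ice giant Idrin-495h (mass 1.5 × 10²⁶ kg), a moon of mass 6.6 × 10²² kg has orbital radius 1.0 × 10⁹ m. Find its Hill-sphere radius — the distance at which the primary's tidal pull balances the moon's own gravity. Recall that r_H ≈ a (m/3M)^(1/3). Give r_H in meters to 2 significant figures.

r_H ≈ a (m/3M)^(1/3)
    = (1.0 × 10⁹) × (6.6 × 10²² / (3 × 1.5 × 10²⁶))^(1/3)
    = 5.3 × 10⁷ m

5.3 × 10⁷ m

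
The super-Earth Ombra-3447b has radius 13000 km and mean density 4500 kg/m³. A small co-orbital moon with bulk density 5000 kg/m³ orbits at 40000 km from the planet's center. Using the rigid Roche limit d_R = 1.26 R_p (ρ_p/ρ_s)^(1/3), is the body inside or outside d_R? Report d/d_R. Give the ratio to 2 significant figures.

outside; d/d_R ≈ 2.5

d_R = 1.26 × (13000 km) × (4500/5000)^(1/3) = 15810 km
d/d_R = (40000) / (15810) = 2.5
Since d/d_R > 1, the body is outside the Roche limit.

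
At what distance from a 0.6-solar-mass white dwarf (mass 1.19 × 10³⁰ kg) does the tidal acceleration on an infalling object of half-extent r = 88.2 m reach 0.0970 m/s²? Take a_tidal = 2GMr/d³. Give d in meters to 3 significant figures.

2GMr/d³ = a_tidal  ⇒  d = (2GMr / a_tidal)^(1/3)
d = (2 × 6.674×10⁻¹¹ × (1.19 × 10³⁰) × (88.2) / (0.0970))^(1/3)
  = 5.25 × 10⁷ m

5.25 × 10⁷ m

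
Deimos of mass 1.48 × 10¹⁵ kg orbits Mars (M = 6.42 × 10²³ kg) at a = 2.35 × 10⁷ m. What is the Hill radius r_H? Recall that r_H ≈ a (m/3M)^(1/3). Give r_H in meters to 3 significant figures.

2.15 × 10⁴ m

r_H ≈ a (m/3M)^(1/3)
    = (2.35 × 10⁷) × (1.48 × 10¹⁵ / (3 × 6.42 × 10²³))^(1/3)
    = 2.15 × 10⁴ m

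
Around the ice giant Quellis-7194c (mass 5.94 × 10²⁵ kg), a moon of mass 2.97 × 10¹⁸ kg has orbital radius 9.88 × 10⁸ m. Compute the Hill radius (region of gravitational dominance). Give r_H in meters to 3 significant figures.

2.52 × 10⁶ m

r_H ≈ a (m/3M)^(1/3)
    = (9.88 × 10⁸) × (2.97 × 10¹⁸ / (3 × 5.94 × 10²⁵))^(1/3)
    = 2.52 × 10⁶ m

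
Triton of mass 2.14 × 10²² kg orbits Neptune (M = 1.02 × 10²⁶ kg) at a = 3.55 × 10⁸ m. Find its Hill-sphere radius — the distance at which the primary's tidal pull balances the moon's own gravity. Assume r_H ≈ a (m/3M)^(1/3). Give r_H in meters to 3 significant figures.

r_H ≈ a (m/3M)^(1/3)
    = (3.55 × 10⁸) × (2.14 × 10²² / (3 × 1.02 × 10²⁶))^(1/3)
    = 1.46 × 10⁷ m

1.46 × 10⁷ m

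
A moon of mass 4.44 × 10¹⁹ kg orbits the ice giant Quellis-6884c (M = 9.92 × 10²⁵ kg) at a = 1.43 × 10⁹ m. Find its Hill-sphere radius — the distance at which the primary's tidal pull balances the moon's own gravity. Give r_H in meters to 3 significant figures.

r_H ≈ a (m/3M)^(1/3)
    = (1.43 × 10⁹) × (4.44 × 10¹⁹ / (3 × 9.92 × 10²⁵))^(1/3)
    = 7.58 × 10⁶ m

7.58 × 10⁶ m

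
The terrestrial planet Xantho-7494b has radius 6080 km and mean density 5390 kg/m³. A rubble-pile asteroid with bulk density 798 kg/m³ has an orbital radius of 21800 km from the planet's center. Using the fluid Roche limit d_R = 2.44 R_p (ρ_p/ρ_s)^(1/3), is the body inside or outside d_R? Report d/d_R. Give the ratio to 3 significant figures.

d_R = 2.44 × (6080 km) × (5390/798)^(1/3) = 28040 km
d/d_R = (21800) / (28040) = 0.777
Since d/d_R < 1, the body is inside the Roche limit.

inside; d/d_R ≈ 0.777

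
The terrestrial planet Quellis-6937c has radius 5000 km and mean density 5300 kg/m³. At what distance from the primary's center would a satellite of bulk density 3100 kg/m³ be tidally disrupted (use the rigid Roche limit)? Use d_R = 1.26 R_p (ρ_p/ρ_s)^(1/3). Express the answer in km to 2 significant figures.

7500 km

d_R = 1.26 × 5000 km × (5300/3100)^(1/3)
    = 7500 km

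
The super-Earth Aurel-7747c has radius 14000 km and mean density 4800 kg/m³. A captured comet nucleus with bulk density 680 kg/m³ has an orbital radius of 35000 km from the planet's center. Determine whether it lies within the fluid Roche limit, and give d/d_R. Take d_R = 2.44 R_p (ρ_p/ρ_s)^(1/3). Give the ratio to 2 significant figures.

d_R = 2.44 × (14000 km) × (4800/680)^(1/3) = 65530 km
d/d_R = (35000) / (65530) = 0.53
Since d/d_R < 1, the body is inside the Roche limit.

inside; d/d_R ≈ 0.53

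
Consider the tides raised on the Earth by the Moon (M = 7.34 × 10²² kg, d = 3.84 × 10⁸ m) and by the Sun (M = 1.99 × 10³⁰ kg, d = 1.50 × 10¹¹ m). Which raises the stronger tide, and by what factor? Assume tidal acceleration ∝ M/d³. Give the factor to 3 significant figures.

Compare M/d³ for the two perturbers:
The Moon: (7.34 × 10²²) / (3.84 × 10⁸)³ = 1.296 × 10⁻³
The Sun: (1.99 × 10³⁰) / (1.50 × 10¹¹)³ = 5.896 × 10⁻⁴
Ratio (larger/smaller) = 2.20

The Moon, by a factor of ≈ 2.20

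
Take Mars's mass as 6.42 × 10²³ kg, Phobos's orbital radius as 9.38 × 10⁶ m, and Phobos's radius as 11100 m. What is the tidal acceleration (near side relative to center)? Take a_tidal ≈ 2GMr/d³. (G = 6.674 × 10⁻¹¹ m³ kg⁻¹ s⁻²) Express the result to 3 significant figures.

Differencing GM/(d−r)² and GM/d² to first order in r/d gives 2GMr/d³.
Δa = 2GMr/d³
   = 2 × (6.674 × 10⁻¹¹) × (6.42 × 10²³) × (11100) / (9.38 × 10⁶)³
   = 1.15 × 10⁻³ m/s²

1.15 × 10⁻³ m/s²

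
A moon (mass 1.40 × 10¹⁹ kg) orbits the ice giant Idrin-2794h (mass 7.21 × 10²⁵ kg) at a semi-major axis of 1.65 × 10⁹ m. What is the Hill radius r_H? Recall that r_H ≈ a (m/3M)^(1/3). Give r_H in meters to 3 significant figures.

r_H ≈ a (m/3M)^(1/3)
    = (1.65 × 10⁹) × (1.40 × 10¹⁹ / (3 × 7.21 × 10²⁵))^(1/3)
    = 6.62 × 10⁶ m

6.62 × 10⁶ m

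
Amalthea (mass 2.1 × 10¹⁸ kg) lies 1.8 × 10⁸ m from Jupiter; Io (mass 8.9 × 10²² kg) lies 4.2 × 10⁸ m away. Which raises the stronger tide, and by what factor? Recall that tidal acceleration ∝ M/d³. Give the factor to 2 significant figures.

Compare M/d³ for the two perturbers:
Amalthea: (2.1 × 10¹⁸) / (1.8 × 10⁸)³ = 3.601 × 10⁻⁷
Io: (8.9 × 10²²) / (4.2 × 10⁸)³ = 1.201 × 10⁻³
Ratio (larger/smaller) = 3300

Io, by a factor of ≈ 3300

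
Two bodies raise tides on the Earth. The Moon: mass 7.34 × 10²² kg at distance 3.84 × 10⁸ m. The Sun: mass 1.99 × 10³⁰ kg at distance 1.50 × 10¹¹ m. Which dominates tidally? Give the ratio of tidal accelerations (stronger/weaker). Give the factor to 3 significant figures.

The Moon, by a factor of ≈ 2.20

Compare M/d³ for the two perturbers:
The Moon: (7.34 × 10²²) / (3.84 × 10⁸)³ = 1.296 × 10⁻³
The Sun: (1.99 × 10³⁰) / (1.50 × 10¹¹)³ = 5.896 × 10⁻⁴
Ratio (larger/smaller) = 2.20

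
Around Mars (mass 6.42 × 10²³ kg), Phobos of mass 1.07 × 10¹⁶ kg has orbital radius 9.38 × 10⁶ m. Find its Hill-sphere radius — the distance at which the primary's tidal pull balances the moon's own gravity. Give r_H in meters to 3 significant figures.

1.66 × 10⁴ m

r_H ≈ a (m/3M)^(1/3)
    = (9.38 × 10⁶) × (1.07 × 10¹⁶ / (3 × 6.42 × 10²³))^(1/3)
    = 1.66 × 10⁴ m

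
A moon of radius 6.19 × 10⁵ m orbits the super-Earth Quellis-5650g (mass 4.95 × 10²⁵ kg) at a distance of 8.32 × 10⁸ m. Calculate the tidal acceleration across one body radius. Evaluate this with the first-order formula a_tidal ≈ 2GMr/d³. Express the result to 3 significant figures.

Δa = 2GMr/d³
   = 2 × (6.674 × 10⁻¹¹) × (4.95 × 10²⁵) × (6.19 × 10⁵) / (8.32 × 10⁸)³
   = 7.10 × 10⁻⁶ m/s²

7.10 × 10⁻⁶ m/s²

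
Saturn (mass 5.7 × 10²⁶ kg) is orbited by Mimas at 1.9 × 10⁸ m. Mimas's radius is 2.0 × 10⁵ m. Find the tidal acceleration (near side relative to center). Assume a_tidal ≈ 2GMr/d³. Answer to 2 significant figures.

Δa = 2GMr/d³
   = 2 × (6.674 × 10⁻¹¹) × (5.7 × 10²⁶) × (2.0 × 10⁵) / (1.9 × 10⁸)³
   = 2.2 × 10⁻³ m/s²

2.2 × 10⁻³ m/s²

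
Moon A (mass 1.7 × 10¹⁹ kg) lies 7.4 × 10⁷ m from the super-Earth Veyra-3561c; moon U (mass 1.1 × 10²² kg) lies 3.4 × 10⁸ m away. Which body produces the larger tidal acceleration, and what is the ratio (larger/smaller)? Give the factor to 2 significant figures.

Compare M/d³ for the two perturbers:
Moon A: (1.7 × 10¹⁹) / (7.4 × 10⁷)³ = 4.195 × 10⁻⁵
Moon U: (1.1 × 10²²) / (3.4 × 10⁸)³ = 2.799 × 10⁻⁴
Ratio (larger/smaller) = 6.7

Moon U, by a factor of ≈ 6.7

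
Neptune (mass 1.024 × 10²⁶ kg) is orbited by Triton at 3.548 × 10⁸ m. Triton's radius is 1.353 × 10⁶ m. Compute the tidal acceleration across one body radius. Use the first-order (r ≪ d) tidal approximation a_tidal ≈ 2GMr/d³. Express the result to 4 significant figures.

Δg = 2GMr/d³
   = 2 × (6.674 × 10⁻¹¹) × (1.024 × 10²⁶) × (1.353 × 10⁶) / (3.548 × 10⁸)³
   = 4.141 × 10⁻⁴ m/s²

4.141 × 10⁻⁴ m/s²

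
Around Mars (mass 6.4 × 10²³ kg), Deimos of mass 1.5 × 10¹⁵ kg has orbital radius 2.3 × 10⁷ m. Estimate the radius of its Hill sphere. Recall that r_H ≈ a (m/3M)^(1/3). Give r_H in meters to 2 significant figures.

r_H ≈ a (m/3M)^(1/3)
    = (2.3 × 10⁷) × (1.5 × 10¹⁵ / (3 × 6.4 × 10²³))^(1/3)
    = 2.1 × 10⁴ m

2.1 × 10⁴ m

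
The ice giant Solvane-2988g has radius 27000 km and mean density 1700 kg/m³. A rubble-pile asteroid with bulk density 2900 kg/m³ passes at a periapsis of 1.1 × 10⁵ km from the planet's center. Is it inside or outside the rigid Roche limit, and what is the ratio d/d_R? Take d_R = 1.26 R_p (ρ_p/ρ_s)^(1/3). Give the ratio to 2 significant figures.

outside; d/d_R ≈ 3.9

d_R = 1.26 × (27000 km) × (1700/2900)^(1/3) = 28470 km
d/d_R = (1.1 × 10⁵) / (28470) = 3.9
Since d/d_R > 1, the body is outside the Roche limit.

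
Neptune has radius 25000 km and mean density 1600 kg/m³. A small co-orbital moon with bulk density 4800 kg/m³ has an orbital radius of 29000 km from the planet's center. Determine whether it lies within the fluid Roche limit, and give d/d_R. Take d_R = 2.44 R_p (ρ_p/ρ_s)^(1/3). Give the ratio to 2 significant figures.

inside; d/d_R ≈ 0.69

d_R = 2.44 × (25000 km) × (1600/4800)^(1/3) = 42300 km
d/d_R = (29000) / (42300) = 0.69
Since d/d_R < 1, the body is inside the Roche limit.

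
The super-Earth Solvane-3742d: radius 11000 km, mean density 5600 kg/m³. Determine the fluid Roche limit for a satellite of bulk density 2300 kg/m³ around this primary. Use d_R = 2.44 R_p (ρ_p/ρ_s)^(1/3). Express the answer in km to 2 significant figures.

d_R = 2.44 × 11000 km × (5600/2300)^(1/3)
    = 36000 km

36000 km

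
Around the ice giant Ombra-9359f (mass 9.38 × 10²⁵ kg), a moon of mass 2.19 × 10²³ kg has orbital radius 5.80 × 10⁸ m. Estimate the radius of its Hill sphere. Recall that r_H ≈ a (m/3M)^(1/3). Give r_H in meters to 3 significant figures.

r_H ≈ a (m/3M)^(1/3)
    = (5.80 × 10⁸) × (2.19 × 10²³ / (3 × 9.38 × 10²⁵))^(1/3)
    = 5.34 × 10⁷ m

5.34 × 10⁷ m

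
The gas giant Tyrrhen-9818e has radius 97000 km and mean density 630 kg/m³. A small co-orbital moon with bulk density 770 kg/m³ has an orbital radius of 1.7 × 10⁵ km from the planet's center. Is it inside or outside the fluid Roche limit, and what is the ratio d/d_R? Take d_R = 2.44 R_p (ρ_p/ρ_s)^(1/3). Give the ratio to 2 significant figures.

d_R = 2.44 × (97000 km) × (630/770)^(1/3) = 2.214 × 10⁵ km
d/d_R = (1.7 × 10⁵) / (2.214 × 10⁵) = 0.77
Since d/d_R < 1, the body is inside the Roche limit.

inside; d/d_R ≈ 0.77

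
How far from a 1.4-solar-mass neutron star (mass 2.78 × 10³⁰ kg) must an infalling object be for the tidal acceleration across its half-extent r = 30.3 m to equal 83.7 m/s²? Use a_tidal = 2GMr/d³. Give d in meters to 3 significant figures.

5.12 × 10⁶ m

2GMr/d³ = a_tidal  ⇒  d = (2GMr / a_tidal)^(1/3)
d = (2 × 6.674×10⁻¹¹ × (2.78 × 10³⁰) × (30.3) / (83.7))^(1/3)
  = 5.12 × 10⁶ m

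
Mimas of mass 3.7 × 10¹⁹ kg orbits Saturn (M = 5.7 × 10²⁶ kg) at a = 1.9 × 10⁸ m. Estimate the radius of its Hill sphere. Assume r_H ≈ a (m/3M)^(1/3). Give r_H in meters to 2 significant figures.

5.3 × 10⁵ m

r_H ≈ a (m/3M)^(1/3)
    = (1.9 × 10⁸) × (3.7 × 10¹⁹ / (3 × 5.7 × 10²⁶))^(1/3)
    = 5.3 × 10⁵ m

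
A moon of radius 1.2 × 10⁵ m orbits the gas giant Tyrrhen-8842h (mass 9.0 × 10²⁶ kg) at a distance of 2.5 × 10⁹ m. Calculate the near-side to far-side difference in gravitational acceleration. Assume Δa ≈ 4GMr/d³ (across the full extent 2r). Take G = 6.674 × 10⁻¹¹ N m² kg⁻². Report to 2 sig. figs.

1.8 × 10⁻⁶ m/s²

The field gradient is 2GM/d³; across the full diameter 2r the difference is 4GMr/d³.
Δg = 4GMr/d³
   = 4 × (6.674 × 10⁻¹¹) × (9.0 × 10²⁶) × (1.2 × 10⁵) / (2.5 × 10⁹)³
   = 1.8 × 10⁻⁶ m/s²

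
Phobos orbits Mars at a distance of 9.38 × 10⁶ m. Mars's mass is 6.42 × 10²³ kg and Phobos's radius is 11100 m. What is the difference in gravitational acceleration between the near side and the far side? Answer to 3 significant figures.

2.31 × 10⁻³ m/s²

Near-to-far spans 2r, so the tidal difference is twice the near-to-center value: 4GMr/d³.
Δa = 4GMr/d³
   = 4 × (6.674 × 10⁻¹¹) × (6.42 × 10²³) × (11100) / (9.38 × 10⁶)³
   = 2.31 × 10⁻³ m/s²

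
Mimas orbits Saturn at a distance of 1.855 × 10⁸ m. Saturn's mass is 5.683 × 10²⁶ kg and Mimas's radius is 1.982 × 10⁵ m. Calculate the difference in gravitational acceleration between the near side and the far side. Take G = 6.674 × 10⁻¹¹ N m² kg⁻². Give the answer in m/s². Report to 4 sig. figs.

4.711 × 10⁻³ m/s²

Δg = 4GMr/d³
   = 4 × (6.674 × 10⁻¹¹) × (5.683 × 10²⁶) × (1.982 × 10⁵) / (1.855 × 10⁸)³
   = 4.711 × 10⁻³ m/s²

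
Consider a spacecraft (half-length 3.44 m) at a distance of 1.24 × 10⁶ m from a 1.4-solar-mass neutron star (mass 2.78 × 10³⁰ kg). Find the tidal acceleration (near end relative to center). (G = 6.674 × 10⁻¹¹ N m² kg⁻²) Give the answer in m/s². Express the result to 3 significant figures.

Differencing GM/(d−r)² and GM/d² to first order in r/d gives 2GMr/d³.
Δg = 2GMr/d³
   = 2 × (6.674 × 10⁻¹¹) × (2.78 × 10³⁰) × (3.44) / (1.24 × 10⁶)³
   = 6.70 × 10² m/s²

6.70 × 10² m/s²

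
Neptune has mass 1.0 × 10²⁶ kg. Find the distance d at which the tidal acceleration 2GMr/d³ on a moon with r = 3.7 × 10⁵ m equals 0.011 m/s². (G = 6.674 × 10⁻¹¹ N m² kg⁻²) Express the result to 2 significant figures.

7.7 × 10⁷ m

2GMr/d³ = a_tidal  ⇒  d = (2GMr / a_tidal)^(1/3)
d = (2 × 6.674×10⁻¹¹ × (1.0 × 10²⁶) × (3.7 × 10⁵) / (0.011))^(1/3)
  = 7.7 × 10⁷ m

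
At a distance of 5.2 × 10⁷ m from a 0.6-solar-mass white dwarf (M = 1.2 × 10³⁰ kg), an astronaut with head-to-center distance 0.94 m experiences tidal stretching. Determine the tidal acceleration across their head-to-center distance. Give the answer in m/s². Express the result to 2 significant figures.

1.1 × 10⁻³ m/s²

Δg = 2GMr/d³
   = 2 × (6.674 × 10⁻¹¹) × (1.2 × 10³⁰) × (0.94) / (5.2 × 10⁷)³
   = 1.1 × 10⁻³ m/s²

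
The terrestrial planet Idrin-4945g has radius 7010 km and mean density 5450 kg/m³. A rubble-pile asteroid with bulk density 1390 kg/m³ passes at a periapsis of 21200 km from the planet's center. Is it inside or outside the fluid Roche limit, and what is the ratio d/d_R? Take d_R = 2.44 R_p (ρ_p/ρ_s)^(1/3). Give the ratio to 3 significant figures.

inside; d/d_R ≈ 0.786

d_R = 2.44 × (7010 km) × (5450/1390)^(1/3) = 26970 km
d/d_R = (21200) / (26970) = 0.786
Since d/d_R < 1, the body is inside the Roche limit.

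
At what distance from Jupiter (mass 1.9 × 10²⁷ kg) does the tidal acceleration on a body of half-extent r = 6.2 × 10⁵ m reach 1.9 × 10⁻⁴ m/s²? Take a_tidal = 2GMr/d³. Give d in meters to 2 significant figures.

9.4 × 10⁸ m

2GMr/d³ = a_tidal  ⇒  d = (2GMr / a_tidal)^(1/3)
d = (2 × 6.674×10⁻¹¹ × (1.9 × 10²⁷) × (6.2 × 10⁵) / (1.9 × 10⁻⁴))^(1/3)
  = 9.4 × 10⁸ m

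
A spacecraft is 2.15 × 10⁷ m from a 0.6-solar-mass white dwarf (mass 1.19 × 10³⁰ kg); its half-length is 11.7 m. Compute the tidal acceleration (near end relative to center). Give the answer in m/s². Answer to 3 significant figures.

1.87 × 10⁻¹ m/s²

The tidal stretch is the gradient of GM/d² times the body's extent r, hence the 1/d³ dependence.
a_tidal = 2GMr/d³
        = 2 × (6.674 × 10⁻¹¹) × (1.19 × 10³⁰) × (11.7) / (2.15 × 10⁷)³
        = 1.87 × 10⁻¹ m/s²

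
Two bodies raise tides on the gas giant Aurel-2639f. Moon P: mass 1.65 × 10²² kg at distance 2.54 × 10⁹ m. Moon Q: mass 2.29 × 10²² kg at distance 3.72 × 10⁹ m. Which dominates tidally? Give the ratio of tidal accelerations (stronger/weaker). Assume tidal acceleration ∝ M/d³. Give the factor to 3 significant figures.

Moon P, by a factor of ≈ 2.26

Compare M/d³ for the two perturbers:
Moon P: (1.65 × 10²²) / (2.54 × 10⁹)³ = 1.007 × 10⁻⁶
Moon Q: (2.29 × 10²²) / (3.72 × 10⁹)³ = 4.448 × 10⁻⁷
Ratio (larger/smaller) = 2.26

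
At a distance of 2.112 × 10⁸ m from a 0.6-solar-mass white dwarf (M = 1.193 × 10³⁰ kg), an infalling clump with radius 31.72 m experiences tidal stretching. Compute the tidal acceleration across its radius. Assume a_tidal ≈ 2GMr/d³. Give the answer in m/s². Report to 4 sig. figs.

5.362 × 10⁻⁴ m/s²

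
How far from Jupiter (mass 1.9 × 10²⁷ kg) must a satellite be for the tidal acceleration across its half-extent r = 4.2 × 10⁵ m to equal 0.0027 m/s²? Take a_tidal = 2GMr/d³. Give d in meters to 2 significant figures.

3.4 × 10⁸ m

2GMr/d³ = a_tidal  ⇒  d = (2GMr / a_tidal)^(1/3)
d = (2 × 6.674×10⁻¹¹ × (1.9 × 10²⁷) × (4.2 × 10⁵) / (0.0027))^(1/3)
  = 3.4 × 10⁸ m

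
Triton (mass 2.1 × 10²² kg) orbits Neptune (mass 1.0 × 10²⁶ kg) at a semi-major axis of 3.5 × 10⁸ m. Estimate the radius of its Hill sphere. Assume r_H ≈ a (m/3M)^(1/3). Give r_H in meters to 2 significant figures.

r_H ≈ a (m/3M)^(1/3)
    = (3.5 × 10⁸) × (2.1 × 10²² / (3 × 1.0 × 10²⁶))^(1/3)
    = 1.4 × 10⁷ m

1.4 × 10⁷ m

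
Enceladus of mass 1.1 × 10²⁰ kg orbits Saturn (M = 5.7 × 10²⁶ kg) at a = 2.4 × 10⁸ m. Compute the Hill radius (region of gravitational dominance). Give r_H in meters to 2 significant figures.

r_H ≈ a (m/3M)^(1/3)
    = (2.4 × 10⁸) × (1.1 × 10²⁰ / (3 × 5.7 × 10²⁶))^(1/3)
    = 9.6 × 10⁵ m

9.6 × 10⁵ m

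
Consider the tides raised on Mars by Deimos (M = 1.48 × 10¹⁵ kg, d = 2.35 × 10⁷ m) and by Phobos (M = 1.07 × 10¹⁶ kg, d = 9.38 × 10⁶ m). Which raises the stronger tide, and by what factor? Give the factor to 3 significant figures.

Compare M/d³ for the two perturbers:
Deimos: (1.48 × 10¹⁵) / (2.35 × 10⁷)³ = 1.140 × 10⁻⁷
Phobos: (1.07 × 10¹⁶) / (9.38 × 10⁶)³ = 1.297 × 10⁻⁵
Ratio (larger/smaller) = 114

Phobos, by a factor of ≈ 114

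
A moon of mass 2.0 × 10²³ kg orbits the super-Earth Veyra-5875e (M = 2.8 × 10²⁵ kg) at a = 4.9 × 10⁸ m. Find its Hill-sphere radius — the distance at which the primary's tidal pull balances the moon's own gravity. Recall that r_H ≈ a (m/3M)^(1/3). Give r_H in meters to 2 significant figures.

6.5 × 10⁷ m

r_H ≈ a (m/3M)^(1/3)
    = (4.9 × 10⁸) × (2.0 × 10²³ / (3 × 2.8 × 10²⁵))^(1/3)
    = 6.5 × 10⁷ m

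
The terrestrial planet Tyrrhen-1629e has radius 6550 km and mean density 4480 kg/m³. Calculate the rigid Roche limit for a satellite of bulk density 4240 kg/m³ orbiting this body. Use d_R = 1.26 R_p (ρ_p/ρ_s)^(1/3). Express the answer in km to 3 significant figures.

d_R = 1.26 × 6550 km × (4480/4240)^(1/3)
    = 8410 km

8410 km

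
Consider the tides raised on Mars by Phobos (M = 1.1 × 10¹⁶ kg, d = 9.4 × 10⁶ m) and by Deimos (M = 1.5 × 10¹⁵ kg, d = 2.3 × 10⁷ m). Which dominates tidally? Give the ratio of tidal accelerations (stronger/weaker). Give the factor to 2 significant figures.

Phobos, by a factor of ≈ 110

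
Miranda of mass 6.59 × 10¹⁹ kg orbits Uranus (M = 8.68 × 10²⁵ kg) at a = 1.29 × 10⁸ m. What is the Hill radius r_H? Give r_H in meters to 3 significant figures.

8.16 × 10⁵ m

r_H ≈ a (m/3M)^(1/3)
    = (1.29 × 10⁸) × (6.59 × 10¹⁹ / (3 × 8.68 × 10²⁵))^(1/3)
    = 8.16 × 10⁵ m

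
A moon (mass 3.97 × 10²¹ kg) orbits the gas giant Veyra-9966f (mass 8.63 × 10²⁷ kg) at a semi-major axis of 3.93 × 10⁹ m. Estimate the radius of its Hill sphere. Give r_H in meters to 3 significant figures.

r_H ≈ a (m/3M)^(1/3)
    = (3.93 × 10⁹) × (3.97 × 10²¹ / (3 × 8.63 × 10²⁷))^(1/3)
    = 2.10 × 10⁷ m

2.10 × 10⁷ m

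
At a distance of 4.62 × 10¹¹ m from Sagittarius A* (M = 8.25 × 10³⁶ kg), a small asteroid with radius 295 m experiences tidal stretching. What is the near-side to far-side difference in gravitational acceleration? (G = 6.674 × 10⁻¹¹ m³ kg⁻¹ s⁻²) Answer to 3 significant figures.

Δg = 4GMr/d³
   = 4 × (6.674 × 10⁻¹¹) × (8.25 × 10³⁶) × (295) / (4.62 × 10¹¹)³
   = 6.59 × 10⁻⁶ m/s²

6.59 × 10⁻⁶ m/s²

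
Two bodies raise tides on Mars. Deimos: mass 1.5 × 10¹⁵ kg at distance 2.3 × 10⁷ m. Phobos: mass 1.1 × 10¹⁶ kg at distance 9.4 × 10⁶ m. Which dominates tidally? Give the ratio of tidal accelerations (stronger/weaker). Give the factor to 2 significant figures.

The tide-raising term goes as M/d³ (the gradient of a 1/d² field).
Deimos: (1.5 × 10¹⁵) / (2.3 × 10⁷)³ = 1.233 × 10⁻⁷
Phobos: (1.1 × 10¹⁶) / (9.4 × 10⁶)³ = 1.324 × 10⁻⁵
Ratio (larger/smaller) = 110

Phobos, by a factor of ≈ 110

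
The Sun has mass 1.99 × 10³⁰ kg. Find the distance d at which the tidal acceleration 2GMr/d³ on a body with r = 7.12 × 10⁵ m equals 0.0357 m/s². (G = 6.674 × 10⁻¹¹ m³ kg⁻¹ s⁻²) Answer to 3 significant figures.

1.74 × 10⁹ m

2GMr/d³ = a_tidal  ⇒  d = (2GMr / a_tidal)^(1/3)
d = (2 × 6.674×10⁻¹¹ × (1.99 × 10³⁰) × (7.12 × 10⁵) / (0.0357))^(1/3)
  = 1.74 × 10⁹ m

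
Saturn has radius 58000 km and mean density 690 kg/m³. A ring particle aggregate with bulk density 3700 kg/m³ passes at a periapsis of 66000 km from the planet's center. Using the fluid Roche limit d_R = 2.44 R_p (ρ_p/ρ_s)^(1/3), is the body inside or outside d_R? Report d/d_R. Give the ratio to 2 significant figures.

d_R = 2.44 × (58000 km) × (690/3700)^(1/3) = 80850 km
d/d_R = (66000) / (80850) = 0.82
Since d/d_R < 1, the body is inside the Roche limit.

inside; d/d_R ≈ 0.82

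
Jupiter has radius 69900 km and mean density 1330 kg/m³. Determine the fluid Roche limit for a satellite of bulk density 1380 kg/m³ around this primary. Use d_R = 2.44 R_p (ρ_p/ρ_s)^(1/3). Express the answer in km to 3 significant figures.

1.68 × 10⁵ km

d_R = 2.44 × 69900 km × (1330/1380)^(1/3)
    = 1.68 × 10⁵ km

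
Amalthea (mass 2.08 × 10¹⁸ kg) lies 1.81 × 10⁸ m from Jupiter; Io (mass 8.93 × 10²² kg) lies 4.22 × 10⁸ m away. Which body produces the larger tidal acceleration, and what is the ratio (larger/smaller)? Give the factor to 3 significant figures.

Io, by a factor of ≈ 3390

The tide-raising term goes as M/d³ (the gradient of a 1/d² field).
Amalthea: (2.08 × 10¹⁸) / (1.81 × 10⁸)³ = 3.508 × 10⁻⁷
Io: (8.93 × 10²²) / (4.22 × 10⁸)³ = 1.188 × 10⁻³
Ratio (larger/smaller) = 3390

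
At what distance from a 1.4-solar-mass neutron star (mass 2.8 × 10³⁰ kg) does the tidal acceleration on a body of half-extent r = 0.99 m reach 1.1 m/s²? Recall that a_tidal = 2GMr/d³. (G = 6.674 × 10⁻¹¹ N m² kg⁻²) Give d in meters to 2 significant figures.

7.0 × 10⁶ m

2GMr/d³ = a_tidal  ⇒  d = (2GMr / a_tidal)^(1/3)
d = (2 × 6.674×10⁻¹¹ × (2.8 × 10³⁰) × (0.99) / (1.1))^(1/3)
  = 7.0 × 10⁶ m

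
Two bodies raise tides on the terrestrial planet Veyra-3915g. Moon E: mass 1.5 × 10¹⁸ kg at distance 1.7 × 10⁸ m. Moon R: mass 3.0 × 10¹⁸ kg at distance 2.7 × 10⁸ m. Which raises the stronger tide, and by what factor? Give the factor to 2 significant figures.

Moon E, by a factor of ≈ 2.0

Tidal acceleration ∝ M/d³, so compare M/d³ for each.
Moon E: (1.5 × 10¹⁸) / (1.7 × 10⁸)³ = 3.053 × 10⁻⁷
Moon R: (3.0 × 10¹⁸) / (2.7 × 10⁸)³ = 1.524 × 10⁻⁷
Ratio (larger/smaller) = 2.0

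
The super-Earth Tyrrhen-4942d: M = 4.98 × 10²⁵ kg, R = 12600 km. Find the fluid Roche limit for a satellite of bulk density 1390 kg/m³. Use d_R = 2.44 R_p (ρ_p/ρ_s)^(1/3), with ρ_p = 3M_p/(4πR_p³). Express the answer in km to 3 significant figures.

49900 km

ρ_p = 3M_p/(4πR_p³) = 3 × (4.98 × 10²⁵) / (4π × (1.26 × 10⁷ m)³) = 5940 kg/m³
d_R = 2.44 × 12600 km × (5940/1390)^(1/3)
    = 49900 km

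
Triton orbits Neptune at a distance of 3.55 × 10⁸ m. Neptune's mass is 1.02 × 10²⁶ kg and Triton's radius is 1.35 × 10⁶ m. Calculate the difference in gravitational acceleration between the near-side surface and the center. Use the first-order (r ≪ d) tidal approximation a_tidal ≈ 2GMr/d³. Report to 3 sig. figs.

4.11 × 10⁻⁴ m/s²

Δa = 2GMr/d³
   = 2 × (6.674 × 10⁻¹¹) × (1.02 × 10²⁶) × (1.35 × 10⁶) / (3.55 × 10⁸)³
   = 4.11 × 10⁻⁴ m/s²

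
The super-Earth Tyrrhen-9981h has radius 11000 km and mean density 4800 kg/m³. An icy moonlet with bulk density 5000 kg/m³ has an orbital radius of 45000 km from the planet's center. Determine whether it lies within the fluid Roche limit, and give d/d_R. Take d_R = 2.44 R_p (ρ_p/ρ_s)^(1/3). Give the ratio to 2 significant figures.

outside; d/d_R ≈ 1.7

d_R = 2.44 × (11000 km) × (4800/5000)^(1/3) = 26480 km
d/d_R = (45000) / (26480) = 1.7
Since d/d_R > 1, the body is outside the Roche limit.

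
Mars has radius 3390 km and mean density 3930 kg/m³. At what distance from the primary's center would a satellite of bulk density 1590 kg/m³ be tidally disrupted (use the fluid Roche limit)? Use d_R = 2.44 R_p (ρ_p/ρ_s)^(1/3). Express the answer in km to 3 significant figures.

d_R = 2.44 × 3390 km × (3930/1590)^(1/3)
    = 11200 km

11200 km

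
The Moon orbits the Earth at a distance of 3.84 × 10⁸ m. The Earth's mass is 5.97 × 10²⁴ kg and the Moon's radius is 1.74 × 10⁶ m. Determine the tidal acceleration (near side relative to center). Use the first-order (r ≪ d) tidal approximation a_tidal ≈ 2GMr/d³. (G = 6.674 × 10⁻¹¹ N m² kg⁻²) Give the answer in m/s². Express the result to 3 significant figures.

2.45 × 10⁻⁵ m/s²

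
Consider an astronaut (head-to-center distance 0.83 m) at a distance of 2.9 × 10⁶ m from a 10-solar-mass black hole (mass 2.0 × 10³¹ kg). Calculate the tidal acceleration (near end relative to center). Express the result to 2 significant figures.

9.1 × 10¹ m/s²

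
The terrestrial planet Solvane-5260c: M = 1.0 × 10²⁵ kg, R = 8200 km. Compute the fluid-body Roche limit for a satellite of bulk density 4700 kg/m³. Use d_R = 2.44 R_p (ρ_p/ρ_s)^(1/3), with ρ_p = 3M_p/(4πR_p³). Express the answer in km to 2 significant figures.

19000 km

ρ_p = 3M_p/(4πR_p³) = 3 × (1.0 × 10²⁵) / (4π × (8.2 × 10⁶ m)³) = 4300 kg/m³
d_R = 2.44 × 8200 km × (4300/4700)^(1/3)
    = 19000 km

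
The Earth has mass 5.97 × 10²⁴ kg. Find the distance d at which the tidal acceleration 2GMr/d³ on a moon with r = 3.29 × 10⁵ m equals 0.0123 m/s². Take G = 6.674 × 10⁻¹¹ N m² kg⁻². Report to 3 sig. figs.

2.77 × 10⁷ m

2GMr/d³ = a_tidal  ⇒  d = (2GMr / a_tidal)^(1/3)
d = (2 × 6.674×10⁻¹¹ × (5.97 × 10²⁴) × (3.29 × 10⁵) / (0.0123))^(1/3)
  = 2.77 × 10⁷ m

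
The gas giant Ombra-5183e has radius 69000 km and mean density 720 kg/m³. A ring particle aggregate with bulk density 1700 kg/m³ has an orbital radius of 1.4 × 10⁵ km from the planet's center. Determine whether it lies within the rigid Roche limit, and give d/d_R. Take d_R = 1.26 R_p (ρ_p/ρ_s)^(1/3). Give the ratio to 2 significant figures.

outside; d/d_R ≈ 2.1

d_R = 1.26 × (69000 km) × (720/1700)^(1/3) = 65290 km
d/d_R = (1.4 × 10⁵) / (65290) = 2.1
Since d/d_R > 1, the body is outside the Roche limit.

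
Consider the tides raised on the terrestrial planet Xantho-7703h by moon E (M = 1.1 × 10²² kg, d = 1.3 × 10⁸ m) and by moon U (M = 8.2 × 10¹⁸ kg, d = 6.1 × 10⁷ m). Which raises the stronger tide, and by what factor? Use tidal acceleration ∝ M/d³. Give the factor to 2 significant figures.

Moon E, by a factor of ≈ 140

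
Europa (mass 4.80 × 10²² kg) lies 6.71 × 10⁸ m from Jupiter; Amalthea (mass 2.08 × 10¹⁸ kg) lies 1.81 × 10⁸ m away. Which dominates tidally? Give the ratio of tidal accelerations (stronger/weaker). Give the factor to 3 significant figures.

Tidal stretch scales as M/d³; compute that for each body.
Europa: (4.80 × 10²²) / (6.71 × 10⁸)³ = 1.589 × 10⁻⁴
Amalthea: (2.08 × 10¹⁸) / (1.81 × 10⁸)³ = 3.508 × 10⁻⁷
Ratio (larger/smaller) = 453

Europa, by a factor of ≈ 453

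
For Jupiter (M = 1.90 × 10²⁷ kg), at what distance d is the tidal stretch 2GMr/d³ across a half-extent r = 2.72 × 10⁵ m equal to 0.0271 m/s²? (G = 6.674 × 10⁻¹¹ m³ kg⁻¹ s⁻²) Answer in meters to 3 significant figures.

1.37 × 10⁸ m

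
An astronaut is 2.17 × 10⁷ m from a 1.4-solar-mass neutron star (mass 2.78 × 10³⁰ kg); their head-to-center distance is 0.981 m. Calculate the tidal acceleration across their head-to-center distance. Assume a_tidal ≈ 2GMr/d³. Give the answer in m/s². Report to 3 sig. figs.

3.56 × 10⁻² m/s²

Δa = 2GMr/d³
   = 2 × (6.674 × 10⁻¹¹) × (2.78 × 10³⁰) × (0.981) / (2.17 × 10⁷)³
   = 3.56 × 10⁻² m/s²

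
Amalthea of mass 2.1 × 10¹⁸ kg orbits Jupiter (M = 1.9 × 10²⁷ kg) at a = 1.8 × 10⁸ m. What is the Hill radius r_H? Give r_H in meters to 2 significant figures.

1.3 × 10⁵ m

r_H ≈ a (m/3M)^(1/3)
    = (1.8 × 10⁸) × (2.1 × 10¹⁸ / (3 × 1.9 × 10²⁷))^(1/3)
    = 1.3 × 10⁵ m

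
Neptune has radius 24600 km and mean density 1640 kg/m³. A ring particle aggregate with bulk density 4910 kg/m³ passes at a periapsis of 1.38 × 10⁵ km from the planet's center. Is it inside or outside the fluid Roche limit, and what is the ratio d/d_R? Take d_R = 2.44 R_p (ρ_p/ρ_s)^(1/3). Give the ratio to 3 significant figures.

outside; d/d_R ≈ 3.31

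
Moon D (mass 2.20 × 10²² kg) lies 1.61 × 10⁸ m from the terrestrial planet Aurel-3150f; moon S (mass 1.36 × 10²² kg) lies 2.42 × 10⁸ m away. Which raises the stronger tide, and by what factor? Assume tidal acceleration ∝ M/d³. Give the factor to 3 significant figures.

Moon D, by a factor of ≈ 5.49

Compare M/d³ for the two perturbers:
Moon D: (2.20 × 10²²) / (1.61 × 10⁸)³ = 5.272 × 10⁻³
Moon S: (1.36 × 10²²) / (2.42 × 10⁸)³ = 9.596 × 10⁻⁴
Ratio (larger/smaller) = 5.49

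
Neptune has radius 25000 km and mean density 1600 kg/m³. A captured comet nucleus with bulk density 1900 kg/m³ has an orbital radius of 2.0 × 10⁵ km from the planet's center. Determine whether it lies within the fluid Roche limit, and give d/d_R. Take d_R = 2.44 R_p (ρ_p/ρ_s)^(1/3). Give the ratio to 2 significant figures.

d_R = 2.44 × (25000 km) × (1600/1900)^(1/3) = 57600 km
d/d_R = (2.0 × 10⁵) / (57600) = 3.5
Since d/d_R > 1, the body is outside the Roche limit.

outside; d/d_R ≈ 3.5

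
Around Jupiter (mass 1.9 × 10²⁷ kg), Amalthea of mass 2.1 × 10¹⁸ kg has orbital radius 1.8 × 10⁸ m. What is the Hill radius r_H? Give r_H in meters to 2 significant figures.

1.3 × 10⁵ m

r_H ≈ a (m/3M)^(1/3)
    = (1.8 × 10⁸) × (2.1 × 10¹⁸ / (3 × 1.9 × 10²⁷))^(1/3)
    = 1.3 × 10⁵ m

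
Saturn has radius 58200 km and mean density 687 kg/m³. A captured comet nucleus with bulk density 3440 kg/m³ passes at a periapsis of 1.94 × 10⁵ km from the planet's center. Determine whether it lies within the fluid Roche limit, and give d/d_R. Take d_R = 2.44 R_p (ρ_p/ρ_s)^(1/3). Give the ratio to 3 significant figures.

d_R = 2.44 × (58200 km) × (687/3440)^(1/3) = 83010 km
d/d_R = (1.94 × 10⁵) / (83010) = 2.34
Since d/d_R > 1, the body is outside the Roche limit.

outside; d/d_R ≈ 2.34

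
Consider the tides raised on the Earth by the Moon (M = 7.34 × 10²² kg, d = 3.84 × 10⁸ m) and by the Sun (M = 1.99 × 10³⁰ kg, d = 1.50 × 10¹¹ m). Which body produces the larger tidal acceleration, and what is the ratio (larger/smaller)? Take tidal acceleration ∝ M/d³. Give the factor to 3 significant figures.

The tide-raising term goes as M/d³ (the gradient of a 1/d² field).
The Moon: (7.34 × 10²²) / (3.84 × 10⁸)³ = 1.296 × 10⁻³
The Sun: (1.99 × 10³⁰) / (1.50 × 10¹¹)³ = 5.896 × 10⁻⁴
Ratio (larger/smaller) = 2.20

The Moon, by a factor of ≈ 2.20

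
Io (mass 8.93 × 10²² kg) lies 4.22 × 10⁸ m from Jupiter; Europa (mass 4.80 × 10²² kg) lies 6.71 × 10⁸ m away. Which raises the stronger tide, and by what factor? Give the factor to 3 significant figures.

Io, by a factor of ≈ 7.48

Compare M/d³ for the two perturbers:
Io: (8.93 × 10²²) / (4.22 × 10⁸)³ = 1.188 × 10⁻³
Europa: (4.80 × 10²²) / (6.71 × 10⁸)³ = 1.589 × 10⁻⁴
Ratio (larger/smaller) = 7.48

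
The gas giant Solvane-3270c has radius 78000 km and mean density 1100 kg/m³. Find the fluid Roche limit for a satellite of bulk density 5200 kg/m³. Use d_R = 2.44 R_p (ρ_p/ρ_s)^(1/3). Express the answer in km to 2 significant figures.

1.1 × 10⁵ km

d_R = 2.44 × 78000 km × (1100/5200)^(1/3)
    = 1.1 × 10⁵ km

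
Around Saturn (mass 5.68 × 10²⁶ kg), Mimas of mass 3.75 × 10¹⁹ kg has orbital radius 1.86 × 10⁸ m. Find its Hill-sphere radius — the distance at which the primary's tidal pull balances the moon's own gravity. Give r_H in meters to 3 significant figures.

r_H ≈ a (m/3M)^(1/3)
    = (1.86 × 10⁸) × (3.75 × 10¹⁹ / (3 × 5.68 × 10²⁶))^(1/3)
    = 5.21 × 10⁵ m

5.21 × 10⁵ m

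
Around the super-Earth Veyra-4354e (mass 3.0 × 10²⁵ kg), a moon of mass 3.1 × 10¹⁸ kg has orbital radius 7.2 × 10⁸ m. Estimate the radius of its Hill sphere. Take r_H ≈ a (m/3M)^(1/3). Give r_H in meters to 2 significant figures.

2.3 × 10⁶ m

r_H ≈ a (m/3M)^(1/3)
    = (7.2 × 10⁸) × (3.1 × 10¹⁸ / (3 × 3.0 × 10²⁵))^(1/3)
    = 2.3 × 10⁶ m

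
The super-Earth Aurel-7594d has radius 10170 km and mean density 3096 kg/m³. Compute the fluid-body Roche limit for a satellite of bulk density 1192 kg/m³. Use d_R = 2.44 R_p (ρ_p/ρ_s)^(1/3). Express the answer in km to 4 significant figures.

34110 km

d_R = 2.44 × 10170 km × (3096/1192)^(1/3)
    = 34110 km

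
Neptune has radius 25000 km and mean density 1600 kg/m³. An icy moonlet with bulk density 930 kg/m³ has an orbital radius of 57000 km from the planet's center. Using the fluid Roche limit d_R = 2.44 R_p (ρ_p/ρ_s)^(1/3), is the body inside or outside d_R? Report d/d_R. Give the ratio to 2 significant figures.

d_R = 2.44 × (25000 km) × (1600/930)^(1/3) = 73090 km
d/d_R = (57000) / (73090) = 0.78
Since d/d_R < 1, the body is inside the Roche limit.

inside; d/d_R ≈ 0.78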